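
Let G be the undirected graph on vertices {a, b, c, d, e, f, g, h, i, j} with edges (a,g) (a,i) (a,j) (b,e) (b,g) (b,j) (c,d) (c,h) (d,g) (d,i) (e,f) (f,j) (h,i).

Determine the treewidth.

2

A width-2 tree decomposition is:
Bags: B1 = {c, h, i}  B2 = {c, d, i}  B3 = {a, d, i}  B4 = {a, d, g}  B5 = {a, g, j}  B6 = {b, g, j}  B7 = {b, f, j}  B8 = {b, e, f}
Tree: B1–B2, B2–B3, B3–B4, B4–B5, B5–B6, B6–B7, B7–B8
Each bag holds 3 vertices, so the decomposition has width 2, which upper-bounds the treewidth. Since h–c–d–i–h is a cycle in G, G is not acyclic. Forests are exactly the graphs of treewidth ≤ 1, so tw(G) ≥ 2. The upper and lower bounds meet at 2, so that is the treewidth.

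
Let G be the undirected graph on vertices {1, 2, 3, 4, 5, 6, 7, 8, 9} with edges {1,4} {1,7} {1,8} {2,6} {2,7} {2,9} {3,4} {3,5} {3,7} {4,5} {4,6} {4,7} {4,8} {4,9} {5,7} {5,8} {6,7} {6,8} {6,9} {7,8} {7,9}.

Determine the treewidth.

3

A width-3 tree decomposition is:
Bags: B1 = {4, 6, 7, 9}  B2 = {4, 6, 7, 8}  B3 = {4, 5, 7, 8}  B4 = {2, 6, 7, 9}  B5 = {1, 4, 7, 8}  B6 = {3, 4, 5, 7}
Tree: B1–B2, B2–B3, B1–B4, B3–B5, B3–B6
Each bag holds 4 vertices, so the decomposition has width 3, which upper-bounds the treewidth. For the lower bound, the 4 vertices {2, 6, 7, 9} are pairwise adjacent, and any tree decomposition puts a clique entirely inside one bag — forcing width ≥ 3. The upper and lower bounds meet at 3, so that is the treewidth.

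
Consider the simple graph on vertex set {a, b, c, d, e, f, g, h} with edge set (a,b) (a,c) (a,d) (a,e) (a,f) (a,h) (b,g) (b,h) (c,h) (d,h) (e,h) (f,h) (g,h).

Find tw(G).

2

A width-2 tree decomposition is:
Bags: B1 = {a, f, h}  B2 = {a, e, h}  B3 = {a, b, h}  B4 = {a, d, h}  B5 = {a, c, h}  B6 = {b, g, h}
Tree: B1–B2, B1–B3, B2–B4, B1–B5, B3–B6
The largest bag has 3 vertices, giving width 2; this decomposition certifies tw(G) ≤ 2. Conversely, {b, g, h} is a clique of size 3, and the vertices of any clique must share a bag in every tree decomposition; so some bag has ≥ 3 vertices and tw(G) ≥ 2. Therefore the treewidth is 2.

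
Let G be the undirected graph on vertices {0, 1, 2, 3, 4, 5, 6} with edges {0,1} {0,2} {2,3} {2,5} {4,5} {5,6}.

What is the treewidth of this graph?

A width-1 tree decomposition is:
Bags: B1 = {2, 3}  B2 = {0, 2}  B3 = {2, 5}  B4 = {5, 6}  B5 = {4, 5}  B6 = {0, 1}
Tree: B1–B2, B2–B3, B3–B4, B3–B5, B2–B6
Every bag has size at most 2, so the width is 2 − 1 = 1 and tw(G) ≤ 1. G has an edge, so its treewidth is at least 1. Therefore the treewidth is 1.

1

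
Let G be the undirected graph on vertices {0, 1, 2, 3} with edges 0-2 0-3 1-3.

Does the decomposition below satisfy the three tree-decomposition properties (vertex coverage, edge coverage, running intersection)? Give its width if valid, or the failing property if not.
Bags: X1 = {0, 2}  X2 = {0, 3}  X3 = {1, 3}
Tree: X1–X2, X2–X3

Every vertex of G appears in some bag (union = {0, 1, 2, 3}); every edge is covered by a bag; and for each vertex v the set of bags containing v is connected in the bag tree. The decomposition is therefore valid. The largest bag has 2 vertices, so the width is 1.

Yes; width 1.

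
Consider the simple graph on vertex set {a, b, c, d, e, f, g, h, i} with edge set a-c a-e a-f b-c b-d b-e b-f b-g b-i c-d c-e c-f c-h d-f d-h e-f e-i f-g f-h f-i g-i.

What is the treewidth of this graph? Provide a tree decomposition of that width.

The largest bag has 4 vertices, giving width 3; this decomposition certifies tw(G) ≤ 3. For the lower bound, the 4 vertices {c, d, f, h} are pairwise adjacent, and any tree decomposition puts a clique entirely inside one bag — forcing width ≥ 3. Combining the bounds, tw(G) = 3.

Treewidth 3.
One such decomposition:
Bags: B1 = {b, f, g, i}  B2 = {b, e, f, i}  B3 = {b, c, e, f}  B4 = {b, c, d, f}  B5 = {c, d, f, h}  B6 = {a, c, e, f}
Tree: B1–B2, B2–B3, B3–B4, B4–B5, B3–B6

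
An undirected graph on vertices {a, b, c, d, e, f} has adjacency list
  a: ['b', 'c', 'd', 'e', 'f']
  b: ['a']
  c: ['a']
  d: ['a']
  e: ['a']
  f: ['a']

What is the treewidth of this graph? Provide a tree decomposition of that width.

Treewidth 1.
Bags: B1 = {a, d}  B2 = {a, b}  B3 = {a, e}  B4 = {a, f}  B5 = {a, c}
Tree: B1–B2, B2–B3, B1–B4, B4–B5

Each bag holds 2 vertices, so the decomposition has width 1, which upper-bounds the treewidth. Any graph with an edge has treewidth ≥ 1, and G has the edge d–a. The upper and lower bounds meet at 1, so that is the treewidth.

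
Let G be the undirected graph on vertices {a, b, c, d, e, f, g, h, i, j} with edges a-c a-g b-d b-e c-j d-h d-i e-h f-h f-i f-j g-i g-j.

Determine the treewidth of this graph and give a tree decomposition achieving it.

The largest bag has 3 vertices, giving width 2; this decomposition certifies tw(G) ≤ 2. The edges c–a–g–j–c form a cycle, so G is not a tree and its treewidth is at least 2. Therefore the treewidth is 2.

Treewidth 2.
Bags: B1 = {a, c, j}  B2 = {a, g, j}  B3 = {f, g, j}  B4 = {f, g, i}  B5 = {f, h, i}  B6 = {d, h, i}  B7 = {d, e, h}  B8 = {b, d, e}
Tree: B1–B2, B2–B3, B3–B4, B4–B5, B5–B6, B6–B7, B7–B8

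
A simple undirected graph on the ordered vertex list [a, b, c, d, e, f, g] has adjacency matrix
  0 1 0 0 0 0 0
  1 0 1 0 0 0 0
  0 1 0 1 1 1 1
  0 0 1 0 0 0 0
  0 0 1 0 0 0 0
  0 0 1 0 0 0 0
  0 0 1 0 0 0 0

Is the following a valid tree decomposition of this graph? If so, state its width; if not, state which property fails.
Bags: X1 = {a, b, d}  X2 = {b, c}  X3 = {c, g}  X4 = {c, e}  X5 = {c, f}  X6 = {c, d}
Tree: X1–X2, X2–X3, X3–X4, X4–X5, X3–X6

No — bags containing vertex d are not connected in the tree.

A tree decomposition must satisfy three properties: every vertex lies in some bag; for every edge, both endpoints lie together in some bag; and for every vertex, the bags containing it form a connected subtree. Here bags containing vertex d are not connected in the tree, so the decomposition is invalid.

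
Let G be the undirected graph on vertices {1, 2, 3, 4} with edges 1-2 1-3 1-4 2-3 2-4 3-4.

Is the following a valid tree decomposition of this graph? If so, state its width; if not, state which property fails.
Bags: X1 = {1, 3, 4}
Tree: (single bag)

No — vertex 2 appears in no bag.

A tree decomposition must satisfy three properties: every vertex lies in some bag; for every edge, both endpoints lie together in some bag; and for every vertex, the bags containing it form a connected subtree. Here vertex 2 appears in no bag, so the decomposition is invalid.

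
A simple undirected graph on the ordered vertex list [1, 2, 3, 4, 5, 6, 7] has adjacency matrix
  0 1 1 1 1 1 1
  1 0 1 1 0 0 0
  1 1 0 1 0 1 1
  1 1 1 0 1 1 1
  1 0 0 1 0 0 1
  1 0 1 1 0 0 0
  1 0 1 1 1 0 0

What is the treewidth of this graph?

A width-3 tree decomposition is:
Bags: B1 = {1, 3, 4, 7}  B2 = {1, 3, 4, 6}  B3 = {1, 2, 3, 4}  B4 = {1, 4, 5, 7}
Tree: B1–B2, B1–B3, B1–B4
The largest bag has 4 vertices, giving width 3; this decomposition certifies tw(G) ≤ 3. On the other hand G contains the 4-clique {1, 2, 3, 4}. A clique must lie in a single bag of any decomposition, so no decomposition can have width below 3. Hence tw(G) = 3 exactly.

3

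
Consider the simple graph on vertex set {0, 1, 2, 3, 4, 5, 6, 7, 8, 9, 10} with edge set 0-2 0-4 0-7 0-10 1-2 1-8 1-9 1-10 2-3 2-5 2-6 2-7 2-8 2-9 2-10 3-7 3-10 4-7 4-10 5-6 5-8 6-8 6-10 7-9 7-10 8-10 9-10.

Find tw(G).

A width-3 tree decomposition is:
Bags: B1 = {1, 2, 8, 10}  B2 = {1, 2, 9, 10}  B3 = {2, 6, 8, 10}  B4 = {2, 7, 9, 10}  B5 = {2, 5, 6, 8}  B6 = {2, 3, 7, 10}  B7 = {0, 2, 7, 10}  B8 = {0, 4, 7, 10}
Tree: B1–B2, B1–B3, B2–B4, B3–B5, B4–B6, B6–B7, B7–B8
Each bag holds 4 vertices, so the decomposition has width 3, which upper-bounds the treewidth. On the other hand G contains the 4-clique {1, 2, 8, 10}. A clique must lie in a single bag of any decomposition, so no decomposition can have width below 3. The upper and lower bounds meet at 3, so that is the treewidth.

3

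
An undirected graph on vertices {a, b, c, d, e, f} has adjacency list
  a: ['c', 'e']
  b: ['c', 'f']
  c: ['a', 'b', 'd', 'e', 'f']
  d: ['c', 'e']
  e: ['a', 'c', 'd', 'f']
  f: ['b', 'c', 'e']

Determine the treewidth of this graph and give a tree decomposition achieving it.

Each bag holds 3 vertices, so the decomposition has width 2, which upper-bounds the treewidth. On the other hand G contains the 3-clique {c, d, e}. A clique must lie in a single bag of any decomposition, so no decomposition can have width below 2. Hence tw(G) = 2 exactly.

Treewidth 2.
Bags: B1 = {c, d, e}  B2 = {c, e, f}  B3 = {b, c, f}  B4 = {a, c, e}
Tree: B1–B2, B2–B3, B1–B4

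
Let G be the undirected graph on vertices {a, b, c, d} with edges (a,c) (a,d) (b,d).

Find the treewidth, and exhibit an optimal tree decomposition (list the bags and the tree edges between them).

Treewidth 1.
Bags: B1 = {b, d}  B2 = {a, d}  B3 = {a, c}
Tree: B1–B2, B2–B3

The largest bag has 2 vertices, giving width 1; this decomposition certifies tw(G) ≤ 1. Since G has at least one edge (e.g. b–d), it is not an edgeless graph, so tw(G) ≥ 1. Combining the bounds, tw(G) = 1.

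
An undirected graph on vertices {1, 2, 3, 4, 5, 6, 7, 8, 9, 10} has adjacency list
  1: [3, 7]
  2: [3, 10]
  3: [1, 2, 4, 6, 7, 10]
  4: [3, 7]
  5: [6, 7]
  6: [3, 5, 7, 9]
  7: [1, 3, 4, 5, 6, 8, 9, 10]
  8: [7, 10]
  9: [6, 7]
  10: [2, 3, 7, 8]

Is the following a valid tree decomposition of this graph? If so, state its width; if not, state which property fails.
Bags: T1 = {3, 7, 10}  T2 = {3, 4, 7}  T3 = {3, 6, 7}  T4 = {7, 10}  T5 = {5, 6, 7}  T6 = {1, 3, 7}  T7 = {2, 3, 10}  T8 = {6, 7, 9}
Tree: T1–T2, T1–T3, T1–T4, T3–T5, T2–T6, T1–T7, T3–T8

A tree decomposition must satisfy three properties: every vertex lies in some bag; for every edge, both endpoints lie together in some bag; and for every vertex, the bags containing it form a connected subtree. Here vertex 8 appears in no bag, so the decomposition is invalid.

No — vertex 8 appears in no bag.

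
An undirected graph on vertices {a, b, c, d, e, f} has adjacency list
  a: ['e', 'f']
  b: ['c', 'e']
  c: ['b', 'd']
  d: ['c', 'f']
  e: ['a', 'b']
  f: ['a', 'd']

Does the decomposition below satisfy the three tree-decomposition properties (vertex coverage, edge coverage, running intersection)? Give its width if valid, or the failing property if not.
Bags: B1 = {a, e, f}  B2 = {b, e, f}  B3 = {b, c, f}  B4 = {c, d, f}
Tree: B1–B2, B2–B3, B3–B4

Yes; width 2.

Checking the three conditions: (i) the bags cover all of {a, b, c, d, e, f}; (ii) for each edge, some bag contains both endpoints; (iii) the bags containing any fixed vertex form a subtree. All hold, so the decomposition is valid with width 3 − 1 = 2.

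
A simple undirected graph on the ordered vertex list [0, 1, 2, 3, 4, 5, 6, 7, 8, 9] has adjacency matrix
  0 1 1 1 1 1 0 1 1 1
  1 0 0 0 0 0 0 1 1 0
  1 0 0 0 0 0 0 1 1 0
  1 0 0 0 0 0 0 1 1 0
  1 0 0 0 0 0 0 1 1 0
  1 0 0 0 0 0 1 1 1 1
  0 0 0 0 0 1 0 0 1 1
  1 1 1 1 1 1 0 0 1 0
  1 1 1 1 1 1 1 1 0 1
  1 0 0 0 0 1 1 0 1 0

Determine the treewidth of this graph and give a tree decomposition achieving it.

Treewidth 3.
One optimal decomposition is:
Bags: B1 = {0, 4, 7, 8}  B2 = {0, 5, 7, 8}  B3 = {0, 5, 8, 9}  B4 = {0, 3, 7, 8}  B5 = {0, 1, 7, 8}  B6 = {5, 6, 8, 9}  B7 = {0, 2, 7, 8}
Tree: B1–B2, B2–B3, B1–B4, B4–B5, B3–B6, B1–B7

Each bag holds 4 vertices, so the decomposition has width 3, which upper-bounds the treewidth. For the lower bound, the 4 vertices {0, 5, 8, 9} are pairwise adjacent, and any tree decomposition puts a clique entirely inside one bag — forcing width ≥ 3. Therefore the treewidth is 3.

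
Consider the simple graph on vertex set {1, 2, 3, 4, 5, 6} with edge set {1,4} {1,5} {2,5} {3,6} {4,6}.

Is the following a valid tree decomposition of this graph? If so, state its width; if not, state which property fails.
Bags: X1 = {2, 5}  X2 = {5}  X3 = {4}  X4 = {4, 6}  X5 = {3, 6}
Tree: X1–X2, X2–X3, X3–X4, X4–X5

A tree decomposition must satisfy three properties: every vertex lies in some bag; for every edge, both endpoints lie together in some bag; and for every vertex, the bags containing it form a connected subtree. Here vertex 1 appears in no bag, so the decomposition is invalid.

No — vertex 1 appears in no bag.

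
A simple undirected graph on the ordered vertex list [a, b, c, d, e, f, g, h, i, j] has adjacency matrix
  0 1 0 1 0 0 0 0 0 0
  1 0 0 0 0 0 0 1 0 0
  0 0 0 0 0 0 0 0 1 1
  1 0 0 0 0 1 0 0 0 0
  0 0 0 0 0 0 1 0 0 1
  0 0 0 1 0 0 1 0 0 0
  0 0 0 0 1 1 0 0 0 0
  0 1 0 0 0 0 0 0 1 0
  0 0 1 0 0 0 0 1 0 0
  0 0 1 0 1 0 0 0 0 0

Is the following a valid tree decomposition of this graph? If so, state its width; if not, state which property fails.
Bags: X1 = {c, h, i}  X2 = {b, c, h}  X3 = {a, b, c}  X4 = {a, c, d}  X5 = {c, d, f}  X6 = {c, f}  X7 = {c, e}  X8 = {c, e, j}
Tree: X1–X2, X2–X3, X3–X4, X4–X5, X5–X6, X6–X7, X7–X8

A tree decomposition must satisfy three properties: every vertex lies in some bag; for every edge, both endpoints lie together in some bag; and for every vertex, the bags containing it form a connected subtree. Here vertex g appears in no bag, so the decomposition is invalid.

No — vertex g appears in no bag.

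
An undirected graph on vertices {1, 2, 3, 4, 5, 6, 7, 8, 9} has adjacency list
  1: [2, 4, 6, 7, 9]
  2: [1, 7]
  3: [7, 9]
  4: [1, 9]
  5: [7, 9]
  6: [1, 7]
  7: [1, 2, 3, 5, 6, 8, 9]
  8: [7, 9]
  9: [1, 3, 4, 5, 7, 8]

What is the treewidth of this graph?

2

A width-2 tree decomposition is:
Bags: B1 = {1, 7, 9}  B2 = {7, 8, 9}  B3 = {1, 2, 7}  B4 = {5, 7, 9}  B5 = {1, 4, 9}  B6 = {3, 7, 9}  B7 = {1, 6, 7}
Tree: B1–B2, B1–B3, B2–B4, B1–B5, B1–B6, B3–B7
Every bag has size at most 3, so the width is 3 − 1 = 2 and tw(G) ≤ 2. On the other hand G contains the 3-clique {1, 4, 9}. A clique must lie in a single bag of any decomposition, so no decomposition can have width below 2. Hence tw(G) = 2 exactly.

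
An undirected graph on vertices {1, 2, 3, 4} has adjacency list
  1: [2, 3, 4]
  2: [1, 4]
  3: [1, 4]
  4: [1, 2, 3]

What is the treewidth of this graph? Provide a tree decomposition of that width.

The largest bag has 3 vertices, giving width 2; this decomposition certifies tw(G) ≤ 2. On the other hand G contains the 3-clique {1, 2, 4}. A clique must lie in a single bag of any decomposition, so no decomposition can have width below 2. Combining the bounds, tw(G) = 2.

Treewidth 2.
One optimal decomposition is:
Bags: B1 = {1, 3, 4}  B2 = {1, 2, 4}
Tree: B1–B2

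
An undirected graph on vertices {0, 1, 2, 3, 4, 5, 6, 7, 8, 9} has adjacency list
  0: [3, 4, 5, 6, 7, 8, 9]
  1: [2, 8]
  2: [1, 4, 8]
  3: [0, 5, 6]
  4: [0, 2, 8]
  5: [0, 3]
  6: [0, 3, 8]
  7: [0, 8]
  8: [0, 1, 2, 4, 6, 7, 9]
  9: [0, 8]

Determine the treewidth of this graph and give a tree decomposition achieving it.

Treewidth 2.
One such decomposition:
Bags: B1 = {0, 3, 6}  B2 = {0, 3, 5}  B3 = {0, 6, 8}  B4 = {0, 4, 8}  B5 = {2, 4, 8}  B6 = {0, 7, 8}  B7 = {0, 8, 9}  B8 = {1, 2, 8}
Tree: B1–B2, B1–B3, B3–B4, B4–B5, B4–B6, B6–B7, B5–B8

Each bag holds 3 vertices, so the decomposition has width 2, which upper-bounds the treewidth. Conversely, {0, 8, 9} is a clique of size 3, and the vertices of any clique must share a bag in every tree decomposition; so some bag has ≥ 3 vertices and tw(G) ≥ 2. Therefore the treewidth is 2.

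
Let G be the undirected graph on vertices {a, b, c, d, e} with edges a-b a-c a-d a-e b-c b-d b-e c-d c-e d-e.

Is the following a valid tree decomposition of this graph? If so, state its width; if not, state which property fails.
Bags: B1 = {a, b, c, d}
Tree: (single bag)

A tree decomposition must satisfy three properties: every vertex lies in some bag; for every edge, both endpoints lie together in some bag; and for every vertex, the bags containing it form a connected subtree. Here vertex e appears in no bag, so the decomposition is invalid.

No — vertex e appears in no bag.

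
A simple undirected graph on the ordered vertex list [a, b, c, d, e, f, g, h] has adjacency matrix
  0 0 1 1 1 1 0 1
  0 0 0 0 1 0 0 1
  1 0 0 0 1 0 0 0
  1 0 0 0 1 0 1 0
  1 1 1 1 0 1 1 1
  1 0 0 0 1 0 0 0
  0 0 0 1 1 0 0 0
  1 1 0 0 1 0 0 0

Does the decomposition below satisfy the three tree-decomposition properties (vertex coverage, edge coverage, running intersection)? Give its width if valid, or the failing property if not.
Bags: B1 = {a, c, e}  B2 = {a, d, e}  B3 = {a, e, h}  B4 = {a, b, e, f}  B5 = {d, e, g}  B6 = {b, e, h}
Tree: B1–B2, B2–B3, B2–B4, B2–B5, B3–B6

A tree decomposition must satisfy three properties: every vertex lies in some bag; for every edge, both endpoints lie together in some bag; and for every vertex, the bags containing it form a connected subtree. Here bags containing vertex b are not connected in the tree, so the decomposition is invalid.

No — bags containing vertex b are not connected in the tree.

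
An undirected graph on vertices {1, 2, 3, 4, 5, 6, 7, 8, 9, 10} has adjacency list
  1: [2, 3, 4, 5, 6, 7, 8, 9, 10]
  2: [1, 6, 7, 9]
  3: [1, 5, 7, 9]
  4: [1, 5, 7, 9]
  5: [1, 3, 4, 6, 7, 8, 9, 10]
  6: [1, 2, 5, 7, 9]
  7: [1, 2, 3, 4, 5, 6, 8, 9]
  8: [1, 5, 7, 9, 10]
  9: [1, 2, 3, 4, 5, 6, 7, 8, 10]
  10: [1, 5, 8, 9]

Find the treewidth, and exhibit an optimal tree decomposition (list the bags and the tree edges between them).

Each bag holds 5 vertices, so the decomposition has width 4, which upper-bounds the treewidth. Conversely, {1, 2, 6, 7, 9} is a clique of size 5, and the vertices of any clique must share a bag in every tree decomposition; so some bag has ≥ 5 vertices and tw(G) ≥ 4. Hence tw(G) = 4 exactly.

Treewidth 4.
One optimal decomposition is:
Bags: B1 = {1, 5, 7, 8, 9}  B2 = {1, 5, 8, 9, 10}  B3 = {1, 3, 5, 7, 9}  B4 = {1, 5, 6, 7, 9}  B5 = {1, 4, 5, 7, 9}  B6 = {1, 2, 6, 7, 9}
Tree: B1–B2, B1–B3, B3–B4, B1–B5, B4–B6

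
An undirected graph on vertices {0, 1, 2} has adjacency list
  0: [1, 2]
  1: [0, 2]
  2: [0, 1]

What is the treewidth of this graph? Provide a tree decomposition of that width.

Treewidth 2.
One such decomposition:
Bags: B1 = {0, 1, 2}
Tree: (single bag)

With just one bag of size 3, the width is 3 − 1 = 2, so tw(G) ≤ 2. Conversely, {0, 1, 2} is a clique of size 3, and the vertices of any clique must share a bag in every tree decomposition; so some bag has ≥ 3 vertices and tw(G) ≥ 2. Therefore the treewidth is 2.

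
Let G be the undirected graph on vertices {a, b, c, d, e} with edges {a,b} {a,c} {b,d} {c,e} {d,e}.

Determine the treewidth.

A width-2 tree decomposition is:
Bags: B1 = {c, d, e}  B2 = {a, c, d}  B3 = {a, b, d}
Tree: B1–B2, B2–B3
The largest bag has 3 vertices, giving width 2; this decomposition certifies tw(G) ≤ 2. For the lower bound, G contains the cycle d–e–c–a–b–d, so G is not a forest; only forests have treewidth ≤ 1, hence tw(G) ≥ 2. Combining the bounds, tw(G) = 2.

2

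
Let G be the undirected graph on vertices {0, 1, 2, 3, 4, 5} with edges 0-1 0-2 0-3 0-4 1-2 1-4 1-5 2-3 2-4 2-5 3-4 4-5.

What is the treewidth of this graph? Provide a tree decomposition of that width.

Treewidth 3.
One optimal decomposition is:
Bags: B1 = {0, 2, 3, 4}  B2 = {0, 1, 2, 4}  B3 = {1, 2, 4, 5}
Tree: B1–B2, B2–B3

Every bag has size at most 4, so the width is 4 − 1 = 3 and tw(G) ≤ 3. On the other hand G contains the 4-clique {0, 1, 2, 4}. A clique must lie in a single bag of any decomposition, so no decomposition can have width below 3. Combining the bounds, tw(G) = 3.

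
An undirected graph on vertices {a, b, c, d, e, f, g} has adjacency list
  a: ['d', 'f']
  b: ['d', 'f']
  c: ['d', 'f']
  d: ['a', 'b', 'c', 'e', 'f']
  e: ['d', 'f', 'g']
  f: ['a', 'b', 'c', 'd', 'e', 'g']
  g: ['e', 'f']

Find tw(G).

2

A width-2 tree decomposition is:
Bags: B1 = {d, e, f}  B2 = {a, d, f}  B3 = {b, d, f}  B4 = {c, d, f}  B5 = {e, f, g}
Tree: B1–B2, B2–B3, B3–B4, B1–B5
The largest bag has 3 vertices, giving width 2; this decomposition certifies tw(G) ≤ 2. For the lower bound, the 3 vertices {d, e, f} are pairwise adjacent, and any tree decomposition puts a clique entirely inside one bag — forcing width ≥ 2. The upper and lower bounds meet at 2, so that is the treewidth.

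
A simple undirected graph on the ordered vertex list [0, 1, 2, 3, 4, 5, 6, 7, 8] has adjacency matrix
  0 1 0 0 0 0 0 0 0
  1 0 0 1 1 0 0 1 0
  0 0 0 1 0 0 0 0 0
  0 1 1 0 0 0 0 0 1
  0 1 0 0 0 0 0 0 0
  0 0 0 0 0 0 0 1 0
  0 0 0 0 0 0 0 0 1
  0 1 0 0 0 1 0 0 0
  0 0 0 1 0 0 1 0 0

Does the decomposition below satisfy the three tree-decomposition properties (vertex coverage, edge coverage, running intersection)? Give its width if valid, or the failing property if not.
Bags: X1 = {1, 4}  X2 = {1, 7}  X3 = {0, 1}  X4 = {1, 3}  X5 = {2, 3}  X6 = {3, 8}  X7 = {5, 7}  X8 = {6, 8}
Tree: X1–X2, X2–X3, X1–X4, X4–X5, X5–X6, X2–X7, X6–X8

Yes; width 1.

Every vertex of G appears in some bag (union = {0, 1, 2, 3, 4, 5, 6, 7, 8}); every edge is covered by a bag; and for each vertex v the set of bags containing v is connected in the bag tree. The decomposition is therefore valid. The largest bag has 2 vertices, so the width is 1.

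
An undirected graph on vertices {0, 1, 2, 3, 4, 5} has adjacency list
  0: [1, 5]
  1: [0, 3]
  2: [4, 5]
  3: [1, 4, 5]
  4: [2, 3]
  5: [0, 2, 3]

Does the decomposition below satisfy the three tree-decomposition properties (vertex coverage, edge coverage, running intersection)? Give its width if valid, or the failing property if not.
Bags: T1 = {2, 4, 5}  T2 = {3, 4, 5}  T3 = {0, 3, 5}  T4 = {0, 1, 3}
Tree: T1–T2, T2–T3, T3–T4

Yes; width 2.

Checking the three conditions: (i) the bags cover all of {0, 1, 2, 3, 4, 5}; (ii) for each edge, some bag contains both endpoints; (iii) the bags containing any fixed vertex form a subtree. All hold, so the decomposition is valid with width 3 − 1 = 2.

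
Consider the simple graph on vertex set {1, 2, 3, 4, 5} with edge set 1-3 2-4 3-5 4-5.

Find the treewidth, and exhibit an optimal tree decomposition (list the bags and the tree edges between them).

Each bag holds 2 vertices, so the decomposition has width 1, which upper-bounds the treewidth. Any graph with an edge has treewidth ≥ 1, and G has the edge 2–4. Combining the bounds, tw(G) = 1.

Treewidth 1.
One such decomposition:
Bags: B1 = {2, 4}  B2 = {4, 5}  B3 = {3, 5}  B4 = {1, 3}
Tree: B1–B2, B2–B3, B3–B4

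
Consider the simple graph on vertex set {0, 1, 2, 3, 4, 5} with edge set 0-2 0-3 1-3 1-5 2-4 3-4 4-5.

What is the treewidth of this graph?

A width-2 tree decomposition is:
Bags: B1 = {0, 2, 3}  B2 = {2, 3, 4}  B3 = {1, 3, 4}  B4 = {1, 4, 5}
Tree: B1–B2, B2–B3, B3–B4
Every bag has size at most 3, so the width is 3 − 1 = 2 and tw(G) ≤ 2. Since 0–2–4–3–0 is a cycle in G, G is not acyclic. Forests are exactly the graphs of treewidth ≤ 1, so tw(G) ≥ 2. The upper and lower bounds meet at 2, so that is the treewidth.

2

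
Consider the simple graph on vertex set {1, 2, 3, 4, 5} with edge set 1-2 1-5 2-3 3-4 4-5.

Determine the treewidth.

2

A width-2 tree decomposition is:
Bags: B1 = {1, 2, 3}  B2 = {1, 3, 4}  B3 = {1, 4, 5}
Tree: B1–B2, B2–B3
Every bag has size at most 3, so the width is 3 − 1 = 2 and tw(G) ≤ 2. The edges 1–2–3–4–5–1 form a cycle, so G is not a tree and its treewidth is at least 2. The upper and lower bounds meet at 2, so that is the treewidth.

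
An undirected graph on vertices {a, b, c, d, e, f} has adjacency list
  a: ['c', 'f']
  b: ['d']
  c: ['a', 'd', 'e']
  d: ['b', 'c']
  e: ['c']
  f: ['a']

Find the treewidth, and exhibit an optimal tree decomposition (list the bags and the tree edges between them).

Treewidth 1.
One optimal decomposition is:
Bags: B1 = {c, d}  B2 = {b, d}  B3 = {a, c}  B4 = {c, e}  B5 = {a, f}
Tree: B1–B2, B1–B3, B3–B4, B3–B5

Every bag has size at most 2, so the width is 2 − 1 = 1 and tw(G) ≤ 1. G has an edge, so its treewidth is at least 1. Combining the bounds, tw(G) = 1.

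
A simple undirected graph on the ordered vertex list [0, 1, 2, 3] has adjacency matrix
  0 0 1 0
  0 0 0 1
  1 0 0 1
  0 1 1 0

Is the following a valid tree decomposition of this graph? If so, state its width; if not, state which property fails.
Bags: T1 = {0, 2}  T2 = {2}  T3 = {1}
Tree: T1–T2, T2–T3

A tree decomposition must satisfy three properties: every vertex lies in some bag; for every edge, both endpoints lie together in some bag; and for every vertex, the bags containing it form a connected subtree. Here vertex 3 appears in no bag, so the decomposition is invalid.

No — vertex 3 appears in no bag.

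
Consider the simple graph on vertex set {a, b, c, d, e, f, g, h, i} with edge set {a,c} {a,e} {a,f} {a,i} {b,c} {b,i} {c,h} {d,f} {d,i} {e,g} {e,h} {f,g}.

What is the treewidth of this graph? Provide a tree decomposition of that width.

Treewidth 3.
Bags: B1 = {d, f, g, i}  B2 = {a, f, g, i}  B3 = {a, e, g, i}  B4 = {a, b, e, i}  B5 = {a, b, c, e}  B6 = {b, c, e, h}
Tree: B1–B2, B2–B3, B3–B4, B4–B5, B5–B6

Each bag holds 4 vertices, so the decomposition has width 3, which upper-bounds the treewidth. For the lower bound: the 4 vertex sets {d,f,g}, {i}, {a}, {b,c,e,h} are disjoint, each induces a connected subgraph, and every pair is joined by at least one edge of G. Contracting each set to a single vertex therefore yields K_{4} as a minor, and since treewidth is minor-monotone, tw(G) ≥ tw(K_{4}) = 3. Combining the bounds, tw(G) = 3.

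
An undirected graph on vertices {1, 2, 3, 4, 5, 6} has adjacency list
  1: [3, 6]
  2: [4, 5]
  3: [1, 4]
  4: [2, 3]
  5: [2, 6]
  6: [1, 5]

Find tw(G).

2

A width-2 tree decomposition is:
Bags: B1 = {2, 4, 5}  B2 = {4, 5, 6}  B3 = {1, 4, 6}  B4 = {1, 3, 4}
Tree: B1–B2, B2–B3, B3–B4
The largest bag has 3 vertices, giving width 2; this decomposition certifies tw(G) ≤ 2. For the lower bound, G contains the cycle 4–2–5–6–1–3–4, so G is not a forest; only forests have treewidth ≤ 1, hence tw(G) ≥ 2. The upper and lower bounds meet at 2, so that is the treewidth.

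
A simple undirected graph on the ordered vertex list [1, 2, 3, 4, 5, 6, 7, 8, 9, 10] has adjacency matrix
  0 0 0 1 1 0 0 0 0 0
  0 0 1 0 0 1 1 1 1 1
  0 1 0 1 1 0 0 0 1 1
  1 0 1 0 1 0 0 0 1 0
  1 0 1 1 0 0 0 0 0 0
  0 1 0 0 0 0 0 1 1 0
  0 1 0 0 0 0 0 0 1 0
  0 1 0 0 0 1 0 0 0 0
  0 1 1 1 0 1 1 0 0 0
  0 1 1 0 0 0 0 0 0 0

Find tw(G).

2

A width-2 tree decomposition is:
Bags: B1 = {2, 3, 9}  B2 = {3, 4, 9}  B3 = {2, 3, 10}  B4 = {2, 6, 9}  B5 = {3, 4, 5}  B6 = {2, 6, 8}  B7 = {2, 7, 9}  B8 = {1, 4, 5}
Tree: B1–B2, B1–B3, B1–B4, B2–B5, B4–B6, B4–B7, B5–B8
Each bag holds 3 vertices, so the decomposition has width 2, which upper-bounds the treewidth. Conversely, {1, 4, 5} is a clique of size 3, and the vertices of any clique must share a bag in every tree decomposition; so some bag has ≥ 3 vertices and tw(G) ≥ 2. Therefore the treewidth is 2.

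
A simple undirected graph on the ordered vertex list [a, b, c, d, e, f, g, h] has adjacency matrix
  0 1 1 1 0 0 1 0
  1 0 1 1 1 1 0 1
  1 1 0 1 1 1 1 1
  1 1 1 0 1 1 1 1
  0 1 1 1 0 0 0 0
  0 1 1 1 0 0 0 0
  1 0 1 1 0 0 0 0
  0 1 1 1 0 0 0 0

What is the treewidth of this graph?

A width-3 tree decomposition is:
Bags: B1 = {a, b, c, d}  B2 = {a, c, d, g}  B3 = {b, c, d, h}  B4 = {b, c, d, f}  B5 = {b, c, d, e}
Tree: B1–B2, B1–B3, B1–B4, B1–B5
Every bag has size at most 4, so the width is 4 − 1 = 3 and tw(G) ≤ 3. Conversely, {a, c, d, g} is a clique of size 4, and the vertices of any clique must share a bag in every tree decomposition; so some bag has ≥ 4 vertices and tw(G) ≥ 3. The upper and lower bounds meet at 3, so that is the treewidth.

3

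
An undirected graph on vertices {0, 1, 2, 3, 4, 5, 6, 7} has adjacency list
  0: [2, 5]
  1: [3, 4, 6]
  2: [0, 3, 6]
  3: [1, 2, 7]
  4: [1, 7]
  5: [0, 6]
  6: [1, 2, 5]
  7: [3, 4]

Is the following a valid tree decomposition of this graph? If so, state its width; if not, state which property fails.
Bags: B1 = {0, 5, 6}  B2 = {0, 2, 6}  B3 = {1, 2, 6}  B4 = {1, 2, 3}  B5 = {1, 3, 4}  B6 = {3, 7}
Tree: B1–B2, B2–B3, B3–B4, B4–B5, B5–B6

A tree decomposition must satisfy three properties: every vertex lies in some bag; for every edge, both endpoints lie together in some bag; and for every vertex, the bags containing it form a connected subtree. Here edge (4,7) lies in no bag, so the decomposition is invalid.

No — edge (4,7) lies in no bag.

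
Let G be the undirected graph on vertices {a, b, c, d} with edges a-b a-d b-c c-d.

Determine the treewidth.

A width-2 tree decomposition is:
Bags: B1 = {b, c, d}  B2 = {a, b, d}
Tree: B1–B2
The largest bag has 3 vertices, giving width 2; this decomposition certifies tw(G) ≤ 2. For the lower bound, G contains the cycle b–c–d–a–b, so G is not a forest; only forests have treewidth ≤ 1, hence tw(G) ≥ 2. Therefore the treewidth is 2.

2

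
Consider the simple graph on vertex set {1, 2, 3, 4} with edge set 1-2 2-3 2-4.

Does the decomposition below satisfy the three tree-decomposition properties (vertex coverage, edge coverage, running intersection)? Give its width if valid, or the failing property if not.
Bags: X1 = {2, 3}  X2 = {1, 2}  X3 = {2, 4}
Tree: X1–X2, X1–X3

Yes; width 1.

Checking the three conditions: (i) the bags cover all of {1, 2, 3, 4}; (ii) for each edge, some bag contains both endpoints; (iii) the bags containing any fixed vertex form a subtree. All hold, so the decomposition is valid with width 2 − 1 = 1.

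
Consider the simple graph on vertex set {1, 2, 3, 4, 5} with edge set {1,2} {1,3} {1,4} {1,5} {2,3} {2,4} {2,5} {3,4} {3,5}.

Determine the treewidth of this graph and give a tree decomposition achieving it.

Each bag holds 4 vertices, so the decomposition has width 3, which upper-bounds the treewidth. Conversely, {1, 2, 3, 4} is a clique of size 4, and the vertices of any clique must share a bag in every tree decomposition; so some bag has ≥ 4 vertices and tw(G) ≥ 3. Therefore the treewidth is 3.

Treewidth 3.
One such decomposition:
Bags: B1 = {1, 2, 3, 5}  B2 = {1, 2, 3, 4}
Tree: B1–B2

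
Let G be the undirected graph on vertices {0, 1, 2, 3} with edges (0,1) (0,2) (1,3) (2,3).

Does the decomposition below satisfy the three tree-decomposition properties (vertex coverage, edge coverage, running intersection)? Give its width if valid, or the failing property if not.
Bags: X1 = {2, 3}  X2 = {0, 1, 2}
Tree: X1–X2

No — edge (1,3) lies in no bag.

A tree decomposition must satisfy three properties: every vertex lies in some bag; for every edge, both endpoints lie together in some bag; and for every vertex, the bags containing it form a connected subtree. Here edge (1,3) lies in no bag, so the decomposition is invalid.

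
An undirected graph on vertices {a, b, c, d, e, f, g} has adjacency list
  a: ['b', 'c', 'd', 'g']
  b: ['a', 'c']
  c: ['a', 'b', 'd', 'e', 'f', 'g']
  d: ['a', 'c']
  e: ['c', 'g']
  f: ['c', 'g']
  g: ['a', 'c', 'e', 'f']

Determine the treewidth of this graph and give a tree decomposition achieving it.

Treewidth 2.
One optimal decomposition is:
Bags: B1 = {c, e, g}  B2 = {a, c, g}  B3 = {a, b, c}  B4 = {c, f, g}  B5 = {a, c, d}
Tree: B1–B2, B2–B3, B1–B4, B2–B5

The largest bag has 3 vertices, giving width 2; this decomposition certifies tw(G) ≤ 2. For the lower bound, the 3 vertices {a, c, d} are pairwise adjacent, and any tree decomposition puts a clique entirely inside one bag — forcing width ≥ 2. The upper and lower bounds meet at 2, so that is the treewidth.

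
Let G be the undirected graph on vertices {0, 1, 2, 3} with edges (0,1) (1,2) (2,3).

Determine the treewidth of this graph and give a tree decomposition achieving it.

Each bag holds 2 vertices, so the decomposition has width 1, which upper-bounds the treewidth. Any graph with an edge has treewidth ≥ 1, and G has the edge 2–1. Therefore the treewidth is 1.

Treewidth 1.
One optimal decomposition is:
Bags: B1 = {1, 2}  B2 = {0, 1}  B3 = {2, 3}
Tree: B1–B2, B1–B3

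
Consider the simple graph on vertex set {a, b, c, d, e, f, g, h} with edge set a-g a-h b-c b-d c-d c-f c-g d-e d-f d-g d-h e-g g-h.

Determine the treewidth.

2

A width-2 tree decomposition is:
Bags: B1 = {c, d, f}  B2 = {c, d, g}  B3 = {d, e, g}  B4 = {d, g, h}  B5 = {a, g, h}  B6 = {b, c, d}
Tree: B1–B2, B2–B3, B2–B4, B4–B5, B1–B6
The largest bag has 3 vertices, giving width 2; this decomposition certifies tw(G) ≤ 2. On the other hand G contains the 3-clique {d, e, g}. A clique must lie in a single bag of any decomposition, so no decomposition can have width below 2. Combining the bounds, tw(G) = 2.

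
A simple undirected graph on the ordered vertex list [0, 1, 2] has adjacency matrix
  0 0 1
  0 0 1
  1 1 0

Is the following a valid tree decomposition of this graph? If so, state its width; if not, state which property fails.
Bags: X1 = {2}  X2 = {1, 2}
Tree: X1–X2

A tree decomposition must satisfy three properties: every vertex lies in some bag; for every edge, both endpoints lie together in some bag; and for every vertex, the bags containing it form a connected subtree. Here vertex 0 appears in no bag, so the decomposition is invalid.

No — vertex 0 appears in no bag.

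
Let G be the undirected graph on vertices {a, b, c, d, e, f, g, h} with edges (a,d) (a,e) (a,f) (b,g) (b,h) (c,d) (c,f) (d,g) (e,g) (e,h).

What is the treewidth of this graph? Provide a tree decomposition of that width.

Each bag holds 3 vertices, so the decomposition has width 2, which upper-bounds the treewidth. Since f–c–d–a–f is a cycle in G, G is not acyclic. Forests are exactly the graphs of treewidth ≤ 1, so tw(G) ≥ 2. Therefore the treewidth is 2.

Treewidth 2.
One optimal decomposition is:
Bags: B1 = {a, c, f}  B2 = {a, c, d}  B3 = {a, d, e}  B4 = {d, e, g}  B5 = {e, g, h}  B6 = {b, g, h}
Tree: B1–B2, B2–B3, B3–B4, B4–B5, B5–B6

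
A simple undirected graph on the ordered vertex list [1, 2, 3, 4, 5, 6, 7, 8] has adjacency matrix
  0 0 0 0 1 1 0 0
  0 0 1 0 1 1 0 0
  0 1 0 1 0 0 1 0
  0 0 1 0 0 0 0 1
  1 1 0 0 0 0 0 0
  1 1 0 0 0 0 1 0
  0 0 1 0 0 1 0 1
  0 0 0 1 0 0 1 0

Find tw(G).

2

A width-2 tree decomposition is:
Bags: B1 = {1, 2, 5}  B2 = {1, 2, 6}  B3 = {2, 3, 6}  B4 = {3, 6, 7}  B5 = {3, 4, 7}  B6 = {4, 7, 8}
Tree: B1–B2, B2–B3, B3–B4, B4–B5, B5–B6
The largest bag has 3 vertices, giving width 2; this decomposition certifies tw(G) ≤ 2. Since 5–1–6–2–5 is a cycle in G, G is not acyclic. Forests are exactly the graphs of treewidth ≤ 1, so tw(G) ≥ 2. The upper and lower bounds meet at 2, so that is the treewidth.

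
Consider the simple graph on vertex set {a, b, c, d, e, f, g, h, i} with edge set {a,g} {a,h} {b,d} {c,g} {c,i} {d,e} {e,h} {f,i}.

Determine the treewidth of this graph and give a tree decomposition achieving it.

Every bag has size at most 2, so the width is 2 − 1 = 1 and tw(G) ≤ 1. Since G has at least one edge (e.g. f–i), it is not an edgeless graph, so tw(G) ≥ 1. Combining the bounds, tw(G) = 1.

Treewidth 1.
One such decomposition:
Bags: B1 = {f, i}  B2 = {c, i}  B3 = {c, g}  B4 = {a, g}  B5 = {a, h}  B6 = {e, h}  B7 = {d, e}  B8 = {b, d}
Tree: B1–B2, B2–B3, B3–B4, B4–B5, B5–B6, B6–B7, B7–B8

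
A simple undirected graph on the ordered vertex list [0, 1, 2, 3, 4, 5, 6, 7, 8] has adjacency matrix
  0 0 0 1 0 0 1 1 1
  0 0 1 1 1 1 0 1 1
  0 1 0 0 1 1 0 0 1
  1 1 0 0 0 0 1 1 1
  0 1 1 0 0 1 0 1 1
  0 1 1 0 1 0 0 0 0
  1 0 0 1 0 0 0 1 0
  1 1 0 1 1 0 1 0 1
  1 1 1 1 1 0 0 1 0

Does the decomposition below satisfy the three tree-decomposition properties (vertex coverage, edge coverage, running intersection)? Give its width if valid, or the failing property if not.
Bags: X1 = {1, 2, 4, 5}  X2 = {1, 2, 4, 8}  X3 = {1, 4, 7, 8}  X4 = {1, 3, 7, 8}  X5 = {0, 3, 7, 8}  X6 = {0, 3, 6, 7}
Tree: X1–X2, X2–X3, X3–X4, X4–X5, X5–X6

Checking the three conditions: (i) the bags cover all of {0, 1, 2, 3, 4, 5, 6, 7, 8}; (ii) for each edge, some bag contains both endpoints; (iii) the bags containing any fixed vertex form a subtree. All hold, so the decomposition is valid with width 4 − 1 = 3.

Yes; width 3.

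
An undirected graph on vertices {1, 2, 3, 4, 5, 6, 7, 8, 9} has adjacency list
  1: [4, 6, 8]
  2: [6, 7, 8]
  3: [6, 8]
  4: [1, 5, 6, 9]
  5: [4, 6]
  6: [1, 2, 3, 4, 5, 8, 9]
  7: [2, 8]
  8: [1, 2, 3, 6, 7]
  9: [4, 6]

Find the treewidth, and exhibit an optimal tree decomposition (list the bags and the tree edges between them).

Treewidth 2.
One optimal decomposition is:
Bags: B1 = {1, 4, 6}  B2 = {4, 6, 9}  B3 = {1, 6, 8}  B4 = {2, 6, 8}  B5 = {3, 6, 8}  B6 = {4, 5, 6}  B7 = {2, 7, 8}
Tree: B1–B2, B1–B3, B3–B4, B3–B5, B1–B6, B4–B7

Each bag holds 3 vertices, so the decomposition has width 2, which upper-bounds the treewidth. For the lower bound, the 3 vertices {1, 6, 8} are pairwise adjacent, and any tree decomposition puts a clique entirely inside one bag — forcing width ≥ 2. Combining the bounds, tw(G) = 2.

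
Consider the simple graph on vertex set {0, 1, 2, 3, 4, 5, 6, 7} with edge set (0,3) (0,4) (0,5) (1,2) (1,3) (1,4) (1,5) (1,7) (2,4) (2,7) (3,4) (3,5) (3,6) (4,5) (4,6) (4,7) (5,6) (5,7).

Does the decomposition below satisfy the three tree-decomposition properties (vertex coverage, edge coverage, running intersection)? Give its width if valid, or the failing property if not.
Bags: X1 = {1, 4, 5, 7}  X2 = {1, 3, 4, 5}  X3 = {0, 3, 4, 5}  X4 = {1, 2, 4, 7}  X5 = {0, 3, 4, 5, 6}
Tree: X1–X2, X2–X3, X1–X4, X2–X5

A tree decomposition must satisfy three properties: every vertex lies in some bag; for every edge, both endpoints lie together in some bag; and for every vertex, the bags containing it form a connected subtree. Here bags containing vertex 0 are not connected in the tree, so the decomposition is invalid.

No — bags containing vertex 0 are not connected in the tree.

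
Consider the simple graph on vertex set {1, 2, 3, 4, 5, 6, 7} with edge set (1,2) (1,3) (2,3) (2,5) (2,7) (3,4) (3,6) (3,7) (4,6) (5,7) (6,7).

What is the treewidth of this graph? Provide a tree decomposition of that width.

Treewidth 2.
One such decomposition:
Bags: B1 = {3, 4, 6}  B2 = {3, 6, 7}  B3 = {2, 3, 7}  B4 = {2, 5, 7}  B5 = {1, 2, 3}
Tree: B1–B2, B2–B3, B3–B4, B3–B5

Each bag holds 3 vertices, so the decomposition has width 2, which upper-bounds the treewidth. Conversely, {1, 2, 3} is a clique of size 3, and the vertices of any clique must share a bag in every tree decomposition; so some bag has ≥ 3 vertices and tw(G) ≥ 2. Therefore the treewidth is 2.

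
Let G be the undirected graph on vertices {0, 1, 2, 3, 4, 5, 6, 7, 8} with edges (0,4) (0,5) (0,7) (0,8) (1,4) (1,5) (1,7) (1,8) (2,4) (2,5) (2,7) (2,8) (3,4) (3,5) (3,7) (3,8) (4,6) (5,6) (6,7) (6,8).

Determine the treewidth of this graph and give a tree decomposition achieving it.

Treewidth 4.
One such decomposition:
Bags: B1 = {3, 4, 5, 7, 8}  B2 = {0, 4, 5, 7, 8}  B3 = {4, 5, 6, 7, 8}  B4 = {1, 4, 5, 7, 8}  B5 = {2, 4, 5, 7, 8}
Tree: B1–B2, B2–B3, B3–B4, B4–B5

The largest bag has 5 vertices, giving width 4; this decomposition certifies tw(G) ≤ 4. For the lower bound: the 5 vertex sets {3,4}, {0,8}, {5,6}, {7}, {1} are disjoint, each induces a connected subgraph, and every pair is joined by at least one edge of G. Contracting each set to a single vertex therefore yields K_{5} as a minor, and since treewidth is minor-monotone, tw(G) ≥ tw(K_{5}) = 4. The upper and lower bounds meet at 4, so that is the treewidth.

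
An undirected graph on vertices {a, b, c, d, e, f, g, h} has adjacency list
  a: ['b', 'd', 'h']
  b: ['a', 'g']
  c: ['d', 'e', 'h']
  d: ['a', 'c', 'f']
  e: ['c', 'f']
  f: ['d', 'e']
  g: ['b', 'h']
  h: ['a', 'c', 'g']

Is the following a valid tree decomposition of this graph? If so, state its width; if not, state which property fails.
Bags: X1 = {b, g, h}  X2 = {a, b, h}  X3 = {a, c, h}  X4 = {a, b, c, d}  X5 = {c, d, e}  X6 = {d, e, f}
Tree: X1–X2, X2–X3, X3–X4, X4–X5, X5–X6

A tree decomposition must satisfy three properties: every vertex lies in some bag; for every edge, both endpoints lie together in some bag; and for every vertex, the bags containing it form a connected subtree. Here bags containing vertex b are not connected in the tree, so the decomposition is invalid.

No — bags containing vertex b are not connected in the tree.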